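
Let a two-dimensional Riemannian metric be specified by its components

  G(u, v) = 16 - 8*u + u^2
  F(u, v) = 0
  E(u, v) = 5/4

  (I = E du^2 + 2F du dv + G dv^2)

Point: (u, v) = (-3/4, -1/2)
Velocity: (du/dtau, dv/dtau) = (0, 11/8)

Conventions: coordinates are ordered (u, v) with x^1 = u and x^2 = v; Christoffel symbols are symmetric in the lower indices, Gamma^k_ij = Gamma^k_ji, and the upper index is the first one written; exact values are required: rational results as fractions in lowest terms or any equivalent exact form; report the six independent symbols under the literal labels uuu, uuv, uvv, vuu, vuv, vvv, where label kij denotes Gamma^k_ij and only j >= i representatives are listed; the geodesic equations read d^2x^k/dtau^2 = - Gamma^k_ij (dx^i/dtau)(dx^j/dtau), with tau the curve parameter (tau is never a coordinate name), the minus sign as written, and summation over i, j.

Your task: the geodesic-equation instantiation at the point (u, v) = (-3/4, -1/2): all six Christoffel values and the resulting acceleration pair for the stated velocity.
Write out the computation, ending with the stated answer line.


E = 5/4, F = 0, G = 361/16 at the point
E_u = 0, E_v = 0, F_u = 0, F_v = 0, G_u = -19/2, G_v = 0
EG - F^2 = 1805/64;  g^inv = (64/1805) * [[361/16, 0], [0, 5/4]]
first-kind symbols [ij,l] = (1/2)(d_i g_jl + d_j g_il - d_l g_ij): [uu,u] = E_u/2 = 0, [uu,v] = F_u - E_v/2 = 0, [uv,u] = E_v/2 = 0, [uv,v] = G_u/2 = -19/4, [vv,u] = F_v - G_u/2 = 19/4, [vv,v] = G_v/2 = 0
Gamma^u_ij = (G*[ij,u] - F*[ij,v])/(EG - F^2), Gamma^v_ij = (E*[ij,v] - F*[ij,u])/(EG - F^2)
Gamma_uuu = 0, Gamma_uuv = 0, Gamma_uvv = 19/5, Gamma_vuu = 0, Gamma_vuv = -4/19, Gamma_vvv = 0
d^2u/dtau^2 = -(Gamma_uuu*(0)^2 + 2*Gamma_uuv*(0)*(11/8) + Gamma_uvv*(11/8)^2) = -2299/320
d^2v/dtau^2 = -(Gamma_vuu*(0)^2 + 2*Gamma_vuv*(0)*(11/8) + Gamma_vvv*(11/8)^2) = 0

Answer: Gamma_uuu = 0, Gamma_uuv = 0, Gamma_uvv = 19/5, Gamma_vuu = 0, Gamma_vuv = -4/19, Gamma_vvv = 0; accelerations (d^2u/dtau^2, d^2v/dtau^2) = (-2299/320, 0)


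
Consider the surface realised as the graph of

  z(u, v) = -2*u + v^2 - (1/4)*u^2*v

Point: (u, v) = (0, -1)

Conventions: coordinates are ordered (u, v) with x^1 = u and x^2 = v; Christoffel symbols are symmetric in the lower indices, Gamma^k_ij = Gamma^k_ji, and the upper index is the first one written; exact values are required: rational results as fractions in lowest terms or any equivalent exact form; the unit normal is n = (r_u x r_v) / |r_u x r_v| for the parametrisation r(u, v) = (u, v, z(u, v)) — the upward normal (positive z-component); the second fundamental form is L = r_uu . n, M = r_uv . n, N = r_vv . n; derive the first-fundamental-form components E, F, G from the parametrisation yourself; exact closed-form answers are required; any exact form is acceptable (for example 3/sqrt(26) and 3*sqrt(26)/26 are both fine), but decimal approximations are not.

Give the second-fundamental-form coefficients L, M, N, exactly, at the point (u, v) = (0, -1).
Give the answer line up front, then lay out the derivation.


Answer: L = 1/6, M = 0, N = 2/3

z_u = -2, z_v = -2, z_uu = 1/2, z_uv = 0, z_vv = 2
E = 5, F = 4, G = 5; answer radicand W^2 = 9
unnormalised second-form numerators: l = 1/2, m = 0, n = 2; L = l/sqrt(9), and similarly M = m/sqrt(W^2), N = n/sqrt(W^2)


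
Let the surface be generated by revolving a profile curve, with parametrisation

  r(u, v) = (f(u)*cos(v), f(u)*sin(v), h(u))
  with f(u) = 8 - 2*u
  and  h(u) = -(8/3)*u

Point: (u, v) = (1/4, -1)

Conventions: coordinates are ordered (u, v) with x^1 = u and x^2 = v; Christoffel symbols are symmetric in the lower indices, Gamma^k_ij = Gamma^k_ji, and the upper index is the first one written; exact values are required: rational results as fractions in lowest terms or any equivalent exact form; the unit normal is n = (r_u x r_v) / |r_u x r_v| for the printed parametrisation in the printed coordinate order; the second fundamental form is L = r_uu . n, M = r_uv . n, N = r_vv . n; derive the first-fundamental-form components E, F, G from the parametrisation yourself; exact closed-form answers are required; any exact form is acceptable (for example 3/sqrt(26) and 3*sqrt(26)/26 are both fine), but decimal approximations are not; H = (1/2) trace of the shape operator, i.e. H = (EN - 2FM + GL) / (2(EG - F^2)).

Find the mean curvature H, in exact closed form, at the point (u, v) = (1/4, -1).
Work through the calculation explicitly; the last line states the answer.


f = 15/2, f' = -2, f'' = 0, h' = -8/3, h'' = 0
E = 100/9, F = 0, G = 225/4; answer radicand W^2 = 100/9
unnormalised second-form numerators: l = 0, m = 0, n = -20; L = l/sqrt(100/9), and similarly M = m/sqrt(W^2), N = n/sqrt(W^2)
H = (E*n - 2*F*m + G*l) / (2*(EG - F^2)*sqrt(W^2)); E*n - 2*F*m + G*l = -2000/9, EG - F^2 = 625, so H = (-8/45)/sqrt(100/9)

Answer: H = -4/75


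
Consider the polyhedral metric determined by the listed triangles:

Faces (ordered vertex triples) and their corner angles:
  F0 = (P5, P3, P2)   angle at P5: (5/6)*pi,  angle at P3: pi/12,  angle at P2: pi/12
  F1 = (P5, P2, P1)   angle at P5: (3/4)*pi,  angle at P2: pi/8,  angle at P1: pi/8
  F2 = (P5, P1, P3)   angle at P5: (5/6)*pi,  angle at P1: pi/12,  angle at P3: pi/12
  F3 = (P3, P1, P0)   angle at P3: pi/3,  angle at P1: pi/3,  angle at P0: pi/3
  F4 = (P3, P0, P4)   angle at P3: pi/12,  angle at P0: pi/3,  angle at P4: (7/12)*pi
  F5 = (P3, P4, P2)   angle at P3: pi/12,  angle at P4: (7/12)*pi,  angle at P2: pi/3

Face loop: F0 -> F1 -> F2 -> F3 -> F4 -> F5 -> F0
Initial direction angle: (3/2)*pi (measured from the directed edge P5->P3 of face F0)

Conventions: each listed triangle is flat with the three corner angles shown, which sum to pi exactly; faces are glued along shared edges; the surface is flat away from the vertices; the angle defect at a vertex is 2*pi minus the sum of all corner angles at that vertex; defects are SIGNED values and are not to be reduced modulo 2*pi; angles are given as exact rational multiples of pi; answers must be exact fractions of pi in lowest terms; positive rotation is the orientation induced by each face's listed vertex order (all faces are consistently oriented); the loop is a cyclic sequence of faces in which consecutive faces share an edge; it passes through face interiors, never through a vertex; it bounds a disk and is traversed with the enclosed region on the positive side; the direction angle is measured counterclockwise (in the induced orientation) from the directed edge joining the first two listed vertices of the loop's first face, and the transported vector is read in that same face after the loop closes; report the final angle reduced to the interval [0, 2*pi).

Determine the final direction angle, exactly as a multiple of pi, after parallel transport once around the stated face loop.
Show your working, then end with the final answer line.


enclosed vertex P3: corner angles sum to (2/3)*pi, defect = 2*pi - (2/3)*pi = (4/3)*pi
enclosed vertex P5: corner angles sum to (29/12)*pi, defect = 2*pi - (29/12)*pi = (-5/12)*pi
by Gauss-Bonnet the loop rotates the vector by the enclosed defect sum (positive orientation, mod 2*pi)
final angle = (3/2)*pi + (11/12)*pi = (5/12)*pi (mod 2*pi)

Answer: final direction angle = (5/12)*pi


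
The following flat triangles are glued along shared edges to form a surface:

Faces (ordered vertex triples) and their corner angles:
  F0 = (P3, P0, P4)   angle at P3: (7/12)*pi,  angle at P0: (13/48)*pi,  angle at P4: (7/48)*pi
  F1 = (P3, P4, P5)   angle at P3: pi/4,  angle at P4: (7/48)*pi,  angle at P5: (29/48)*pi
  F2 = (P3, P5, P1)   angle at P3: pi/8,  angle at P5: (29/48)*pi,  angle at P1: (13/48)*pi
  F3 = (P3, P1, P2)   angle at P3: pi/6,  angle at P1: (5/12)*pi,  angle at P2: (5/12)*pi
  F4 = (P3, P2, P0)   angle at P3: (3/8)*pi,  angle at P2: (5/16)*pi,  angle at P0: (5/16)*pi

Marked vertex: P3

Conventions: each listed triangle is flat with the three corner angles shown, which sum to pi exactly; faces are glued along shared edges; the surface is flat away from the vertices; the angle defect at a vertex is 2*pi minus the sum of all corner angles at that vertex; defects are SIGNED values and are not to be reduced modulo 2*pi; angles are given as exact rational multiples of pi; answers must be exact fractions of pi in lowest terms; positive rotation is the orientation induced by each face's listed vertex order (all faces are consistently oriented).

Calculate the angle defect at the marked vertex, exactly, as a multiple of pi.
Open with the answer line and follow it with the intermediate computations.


Answer: defect(P3) = pi/2

Sum of corner angles at P3: (3/2)*pi
defect = 2*pi - (3/2)*pi


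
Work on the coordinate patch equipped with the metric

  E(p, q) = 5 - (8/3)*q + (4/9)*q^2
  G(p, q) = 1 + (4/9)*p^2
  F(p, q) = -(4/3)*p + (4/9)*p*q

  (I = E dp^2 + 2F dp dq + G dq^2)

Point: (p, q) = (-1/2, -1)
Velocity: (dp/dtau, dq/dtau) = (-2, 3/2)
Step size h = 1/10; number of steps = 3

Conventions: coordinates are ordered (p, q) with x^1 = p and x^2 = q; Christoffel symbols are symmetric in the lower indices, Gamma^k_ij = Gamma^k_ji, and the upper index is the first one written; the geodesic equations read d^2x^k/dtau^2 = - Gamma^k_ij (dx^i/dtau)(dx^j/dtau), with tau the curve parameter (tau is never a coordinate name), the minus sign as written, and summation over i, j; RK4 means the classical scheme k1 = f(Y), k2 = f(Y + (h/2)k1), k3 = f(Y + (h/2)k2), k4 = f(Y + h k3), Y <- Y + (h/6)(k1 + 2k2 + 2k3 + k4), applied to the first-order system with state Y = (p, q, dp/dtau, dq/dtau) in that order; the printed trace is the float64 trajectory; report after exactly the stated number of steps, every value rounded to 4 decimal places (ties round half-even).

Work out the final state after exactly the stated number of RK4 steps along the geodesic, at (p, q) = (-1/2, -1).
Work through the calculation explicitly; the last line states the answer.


f(Y) = (dp/dtau, dq/dtau, -Gamma^p_ij Y'^i Y'^j, -Gamma^q_ij Y'^i Y'^j) with the Gammas evaluated at the stage position; h = 0.100000; intermediate values shown to 6 dp
step 0: p = -0.5000, q = -1.0000, dp/dtau = -2.0000, dq/dtau = 1.5000
step 1:
  k1: at (p, q) = (-0.500000, -1.000000), (dp/dtau, dq/dtau) = (-2.000000, 1.500000); Gamma_ppp = 0.000000, Gamma_ppq = -0.216216, Gamma_pqq = 0.000000, Gamma_qpp = 0.000000, Gamma_qpq = -0.027027, Gamma_qqq = 0.000000; k1 = (-2.000000, 1.500000, -1.297297, -0.162162)
  k2: at (p, q) = (-0.600000, -0.925000), (dp/dtau, dq/dtau) = (-2.064865, 1.491892); Gamma_ppp = 0.000000, Gamma_ppq = -0.217866, Gamma_pqq = 0.000000, Gamma_qpp = 0.000000, Gamma_qpq = -0.033304, Gamma_qqq = 0.000000; k2 = (-2.064865, 1.491892, -1.342299, -0.205192)
  k3: at (p, q) = (-0.603243, -0.925405), (dp/dtau, dq/dtau) = (-2.067115, 1.489740); Gamma_ppp = 0.000000, Gamma_ppq = -0.217803, Gamma_pqq = 0.000000, Gamma_qpp = 0.000000, Gamma_qpq = -0.033471, Gamma_qqq = 0.000000; k3 = (-2.067115, 1.489740, -1.341435, -0.206147)
  k4: at (p, q) = (-0.706711, -0.851026), (dp/dtau, dq/dtau) = (-2.134144, 1.479385); Gamma_ppp = 0.000000, Gamma_ppq = -0.219059, Gamma_pqq = 0.000000, Gamma_qpp = 0.000000, Gamma_qpq = -0.040200, Gamma_qqq = 0.000000; k4 = (-2.134144, 1.479385, -1.383236, -0.253841)
  Y <- Y + (h/6)(k1 + 2k2 + 2k3 + k4): p = -0.7066, q = -0.8510, dp/dtau = -2.1341, dq/dtau = 1.4794
step 2:
  k1: at (p, q) = (-0.706635, -0.850956), (dp/dtau, dq/dtau) = (-2.134133, 1.479355); Gamma_ppp = 0.000000, Gamma_ppq = -0.219063, Gamma_pqq = 0.000000, Gamma_qpp = 0.000000, Gamma_qpq = -0.040197, Gamma_qqq = 0.000000; k1 = (-2.134133, 1.479355, -1.383228, -0.253817)
  k2: at (p, q) = (-0.813342, -0.776988), (dp/dtau, dq/dtau) = (-2.203295, 1.466664); Gamma_ppp = 0.000000, Gamma_ppq = -0.219884, Gamma_pqq = 0.000000, Gamma_qpp = 0.000000, Gamma_qpq = -0.047350, Gamma_qqq = 0.000000; k2 = (-2.203295, 1.466664, -1.421109, -0.306024)
  k3: at (p, q) = (-0.816800, -0.777623), (dp/dtau, dq/dtau) = (-2.205189, 1.464054); Gamma_ppp = 0.000000, Gamma_ppq = -0.219788, Gamma_pqq = 0.000000, Gamma_qpp = 0.000000, Gamma_qpq = -0.047523, Gamma_qqq = 0.000000; k3 = (-2.205189, 1.464054, -1.419176, -0.306855)
  k4: at (p, q) = (-0.927154, -0.704550), (dp/dtau, dq/dtau) = (-2.276051, 1.448670); Gamma_ppp = 0.000000, Gamma_ppq = -0.220073, Gamma_pqq = 0.000000, Gamma_qpp = 0.000000, Gamma_qpq = -0.055079, Gamma_qqq = 0.000000; k4 = (-2.276051, 1.448670, -1.451267, -0.363215)
  Y <- Y + (h/6)(k1 + 2k2 + 2k3 + k4): p = -0.9271, q = -0.7045, dp/dtau = -2.2761, dq/dtau = 1.4486
step 3:
  k1: at (p, q) = (-0.927088, -0.704465), (dp/dtau, dq/dtau) = (-2.276051, 1.448642); Gamma_ppp = 0.000000, Gamma_ppq = -0.220077, Gamma_pqq = 0.000000, Gamma_qpp = 0.000000, Gamma_qpq = -0.055077, Gamma_qqq = 0.000000; k1 = (-2.276051, 1.448642, -1.451271, -0.363198)
  k2: at (p, q) = (-1.040890, -0.632033), (dp/dtau, dq/dtau) = (-2.348615, 1.430482); Gamma_ppp = 0.000000, Gamma_ppq = -0.219789, Gamma_pqq = 0.000000, Gamma_qpp = 0.000000, Gamma_qpq = -0.062988, Gamma_qqq = 0.000000; k2 = (-2.348615, 1.430482, -1.476827, -0.423238)
  k3: at (p, q) = (-1.044518, -0.632941), (dp/dtau, dq/dtau) = (-2.349892, 1.427480); Gamma_ppp = 0.000000, Gamma_ppq = -0.219655, Gamma_pqq = 0.000000, Gamma_qpp = 0.000000, Gamma_qpq = -0.063154, Gamma_qqq = 0.000000; k3 = (-2.349892, 1.427480, -1.473635, -0.423689)
  k4: at (p, q) = (-1.162077, -0.561717), (dp/dtau, dq/dtau) = (-2.423415, 1.406273); Gamma_ppp = 0.000000, Gamma_ppq = -0.218695, Gamma_pqq = 0.000000, Gamma_qpp = 0.000000, Gamma_qpq = -0.071353, Gamma_qqq = 0.000000; k4 = (-2.423415, 1.406273, -1.490616, -0.486341)
  Y <- Y + (h/6)(k1 + 2k2 + 2k3 + k4): p = -1.1620, q = -0.5616, dp/dtau = -2.4234, dq/dtau = 1.4063

Answer: p = -1.1620, q = -0.5616, dp/dtau = -2.4234, dq/dtau = 1.4063


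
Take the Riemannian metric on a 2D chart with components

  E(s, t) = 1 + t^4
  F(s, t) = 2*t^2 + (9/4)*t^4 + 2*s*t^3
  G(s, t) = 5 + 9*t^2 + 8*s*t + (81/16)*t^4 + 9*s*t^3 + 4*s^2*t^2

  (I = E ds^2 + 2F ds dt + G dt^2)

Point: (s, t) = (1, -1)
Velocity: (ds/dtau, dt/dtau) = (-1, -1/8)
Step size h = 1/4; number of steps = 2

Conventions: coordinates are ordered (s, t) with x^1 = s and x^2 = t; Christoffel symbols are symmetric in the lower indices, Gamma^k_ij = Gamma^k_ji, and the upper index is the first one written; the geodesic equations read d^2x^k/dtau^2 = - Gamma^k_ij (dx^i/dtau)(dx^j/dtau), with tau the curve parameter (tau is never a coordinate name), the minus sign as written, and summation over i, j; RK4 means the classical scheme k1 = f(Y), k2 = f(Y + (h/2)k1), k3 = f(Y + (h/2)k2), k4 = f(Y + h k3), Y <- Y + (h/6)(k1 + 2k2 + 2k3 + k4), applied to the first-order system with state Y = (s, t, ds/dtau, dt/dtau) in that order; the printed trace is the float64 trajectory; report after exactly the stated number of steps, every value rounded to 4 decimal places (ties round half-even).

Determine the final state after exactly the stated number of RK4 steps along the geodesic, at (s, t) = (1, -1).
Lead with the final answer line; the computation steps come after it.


Answer: s = 0.5065, t = -1.0462, ds/dtau = -0.9781, dt/dtau = -0.0681

f(Y) = (ds/dtau, dt/dtau, -Gamma^s_ij Y'^i Y'^j, -Gamma^t_ij Y'^i Y'^j) with the Gammas evaluated at the stage position; h = 0.250000; intermediate values shown to 6 dp
step 0: s = 1.0000, t = -1.0000, ds/dtau = -1.0000, dt/dtau = -0.1250
step 1:
  k1: at (s, t) = (1.000000, -1.000000), (ds/dtau, dt/dtau) = (-1.000000, -0.125000); Gamma_sss = 0.000000, Gamma_sst = -0.283186, Gamma_stt = -0.353982, Gamma_tss = 0.000000, Gamma_tst = -0.637168, Gamma_ttt = -0.796460; k1 = (-1.000000, -0.125000, 0.076327, 0.171737)
  k2: at (s, t) = (0.875000, -1.015625), (ds/dtau, dt/dtau) = (-0.990459, -0.103533); Gamma_sss = 0.000000, Gamma_sst = -0.245530, Gamma_stt = -0.340909, Gamma_tss = 0.000000, Gamma_tst = -0.605442, Gamma_ttt = -0.840633; k2 = (-0.990459, -0.103533, 0.054010, 0.133181)
  k3: at (s, t) = (0.876193, -1.012942), (ds/dtau, dt/dtau) = (-0.993249, -0.108352); Gamma_sss = 0.000000, Gamma_sst = -0.245366, Gamma_stt = -0.339833, Gamma_tss = 0.000000, Gamma_tst = -0.605865, Gamma_ttt = -0.839124; k3 = (-0.993249, -0.108352, 0.056803, 0.140259)
  k4: at (s, t) = (0.751688, -1.027088), (ds/dtau, dt/dtau) = (-0.985799, -0.089935); Gamma_sss = 0.000000, Gamma_sst = -0.214157, Gamma_stt = -0.325120, Gamma_tss = 0.000000, Gamma_tst = -0.574405, Gamma_ttt = -0.872026; k4 = (-0.985799, -0.089935, 0.040603, 0.108905)
  Y <- Y + (h/6)(k1 + 2k2 + 2k3 + k4): s = 0.7519, t = -1.0266, ds/dtau = -0.9859, dt/dtau = -0.0905
step 2:
  k1: at (s, t) = (0.751949, -1.026613), (ds/dtau, dt/dtau) = (-0.985893, -0.090520); Gamma_sss = 0.000000, Gamma_sst = -0.214145, Gamma_stt = -0.324974, Gamma_tss = 0.000000, Gamma_tst = -0.574495, Gamma_ttt = -0.871821; k1 = (-0.985893, -0.090520, 0.040885, 0.109683)
  k2: at (s, t) = (0.628713, -1.037928), (ds/dtau, dt/dtau) = (-0.980783, -0.076810); Gamma_sss = 0.000000, Gamma_sst = -0.188123, Gamma_stt = -0.309324, Gamma_tss = 0.000000, Gamma_tst = -0.544622, Gamma_ttt = -0.895502; k2 = (-0.980783, -0.076810, 0.030169, 0.087340)
  k3: at (s, t) = (0.629352, -1.036214), (ds/dtau, dt/dtau) = (-0.982122, -0.079602); Gamma_sss = 0.000000, Gamma_sst = -0.188020, Gamma_stt = -0.308850, Gamma_tss = 0.000000, Gamma_tst = -0.544871, Gamma_ttt = -0.895028; k3 = (-0.982122, -0.079602, 0.031356, 0.090867)
  k4: at (s, t) = (0.506419, -1.046513), (ds/dtau, dt/dtau) = (-0.978055, -0.067803); Gamma_sss = 0.000000, Gamma_sst = -0.166248, Gamma_stt = -0.293609, Gamma_tss = 0.000000, Gamma_tst = -0.516756, Gamma_ttt = -0.912637; k4 = (-0.978055, -0.067803, 0.023399, 0.072733)
  Y <- Y + (h/6)(k1 + 2k2 + 2k3 + k4): s = 0.5065, t = -1.0462, ds/dtau = -0.9781, dt/dtau = -0.0681


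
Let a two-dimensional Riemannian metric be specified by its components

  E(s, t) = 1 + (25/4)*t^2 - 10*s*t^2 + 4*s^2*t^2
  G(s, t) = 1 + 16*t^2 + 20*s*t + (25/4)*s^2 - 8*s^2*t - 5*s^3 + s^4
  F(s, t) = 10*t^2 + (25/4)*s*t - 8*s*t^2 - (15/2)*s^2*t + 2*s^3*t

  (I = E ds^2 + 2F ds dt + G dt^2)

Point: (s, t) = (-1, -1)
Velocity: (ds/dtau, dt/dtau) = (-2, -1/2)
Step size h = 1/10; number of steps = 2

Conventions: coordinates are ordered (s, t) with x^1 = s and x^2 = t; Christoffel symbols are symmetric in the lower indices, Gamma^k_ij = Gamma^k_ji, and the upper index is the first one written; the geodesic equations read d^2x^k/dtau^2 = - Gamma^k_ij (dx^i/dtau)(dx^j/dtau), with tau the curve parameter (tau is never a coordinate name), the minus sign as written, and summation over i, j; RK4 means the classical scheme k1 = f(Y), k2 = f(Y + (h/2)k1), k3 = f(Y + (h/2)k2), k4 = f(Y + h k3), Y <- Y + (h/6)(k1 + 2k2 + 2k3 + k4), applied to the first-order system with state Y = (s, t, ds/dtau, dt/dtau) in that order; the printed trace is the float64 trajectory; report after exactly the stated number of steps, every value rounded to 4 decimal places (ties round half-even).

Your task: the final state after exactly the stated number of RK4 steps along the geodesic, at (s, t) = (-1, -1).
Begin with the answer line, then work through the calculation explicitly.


Answer: s = -1.3831, t = -1.0717, ds/dtau = -1.8477, dt/dtau = -0.2435

f(Y) = (ds/dtau, dt/dtau, -Gamma^s_ij Y'^i Y'^j, -Gamma^t_ij Y'^i Y'^j) with the Gammas evaluated at the stage position; h = 0.100000; intermediate values shown to 6 dp
step 0: s = -1.0000, t = -1.0000, ds/dtau = -2.0000, dt/dtau = -0.5000
step 1:
  k1: at (s, t) = (-1.000000, -1.000000), (ds/dtau, dt/dtau) = (-2.000000, -0.500000); Gamma_sss = -0.116129, Gamma_sst = -0.261290, Gamma_stt = -0.232258, Gamma_tss = -0.193548, Gamma_tst = -0.435484, Gamma_ttt = -0.387097; k1 = (-2.000000, -0.500000, 1.045161, 1.741935)
  k2: at (s, t) = (-1.100000, -1.025000), (ds/dtau, dt/dtau) = (-1.947742, -0.412903); Gamma_sss = -0.110751, Gamma_sst = -0.253917, Gamma_stt = -0.216099, Gamma_tss = -0.185294, Gamma_tst = -0.424820, Gamma_ttt = -0.361549; k2 = (-1.947742, -0.412903, 0.865413, 1.447894)
  k3: at (s, t) = (-1.097387, -1.020645), (ds/dtau, dt/dtau) = (-1.956729, -0.427605); Gamma_sss = -0.110590, Gamma_sst = -0.254346, Gamma_stt = -0.216706, Gamma_tss = -0.185335, Gamma_tst = -0.426253, Gamma_ttt = -0.363172; k3 = (-1.956729, -0.427605, 0.888676, 1.489313)
  k4: at (s, t) = (-1.195673, -1.042761), (ds/dtau, dt/dtau) = (-1.911132, -0.351069); Gamma_sss = -0.105527, Gamma_sst = -0.247501, Gamma_stt = -0.202399, Gamma_tss = -0.177720, Gamma_tst = -0.416822, Gamma_ttt = -0.340865; k4 = (-1.911132, -0.351069, 0.742492, 1.250445)
  Y <- Y + (h/6)(k1 + 2k2 + 2k3 + k4): s = -1.1953, t = -1.0422, ds/dtau = -1.9117, dt/dtau = -0.3522
step 2:
  k1: at (s, t) = (-1.195335, -1.042201), (ds/dtau, dt/dtau) = (-1.911736, -0.352220); Gamma_sss = -0.105506, Gamma_sst = -0.247550, Gamma_stt = -0.202468, Gamma_tss = -0.177724, Gamma_tst = -0.416997, Gamma_ttt = -0.341055; k1 = (-1.911736, -0.352220, 0.744091, 1.253417)
  k2: at (s, t) = (-1.290921, -1.059812), (ds/dtau, dt/dtau) = (-1.874532, -0.289549); Gamma_sss = -0.100652, Gamma_sst = -0.241316, Gamma_stt = -0.189943, Gamma_tss = -0.170682, Gamma_tst = -0.409214, Gamma_ttt = -0.322099; k2 = (-1.874532, -0.289549, 0.631560, 1.070976)
  k3: at (s, t) = (-1.289061, -1.056679), (ds/dtau, dt/dtau) = (-1.880158, -0.298671); Gamma_sss = -0.100529, Gamma_sst = -0.241559, Gamma_stt = -0.190274, Gamma_tss = -0.170693, Gamma_tst = -0.410152, Gamma_ttt = -0.323074; k3 = (-1.880158, -0.298671, 0.643638, 1.092858)
  k4: at (s, t) = (-1.383350, -1.072069), (ds/dtau, dt/dtau) = (-1.847372, -0.242934); Gamma_sss = -0.095929, Gamma_sst = -0.235632, Gamma_stt = -0.178960, Gamma_tss = -0.164126, Gamma_tst = -0.403147, Gamma_ttt = -0.306186; k4 = (-1.847372, -0.242934, 0.549444, 0.940055)
  Y <- Y + (h/6)(k1 + 2k2 + 2k3 + k4): s = -1.3831, t = -1.0717, ds/dtau = -1.8477, dt/dtau = -0.2435


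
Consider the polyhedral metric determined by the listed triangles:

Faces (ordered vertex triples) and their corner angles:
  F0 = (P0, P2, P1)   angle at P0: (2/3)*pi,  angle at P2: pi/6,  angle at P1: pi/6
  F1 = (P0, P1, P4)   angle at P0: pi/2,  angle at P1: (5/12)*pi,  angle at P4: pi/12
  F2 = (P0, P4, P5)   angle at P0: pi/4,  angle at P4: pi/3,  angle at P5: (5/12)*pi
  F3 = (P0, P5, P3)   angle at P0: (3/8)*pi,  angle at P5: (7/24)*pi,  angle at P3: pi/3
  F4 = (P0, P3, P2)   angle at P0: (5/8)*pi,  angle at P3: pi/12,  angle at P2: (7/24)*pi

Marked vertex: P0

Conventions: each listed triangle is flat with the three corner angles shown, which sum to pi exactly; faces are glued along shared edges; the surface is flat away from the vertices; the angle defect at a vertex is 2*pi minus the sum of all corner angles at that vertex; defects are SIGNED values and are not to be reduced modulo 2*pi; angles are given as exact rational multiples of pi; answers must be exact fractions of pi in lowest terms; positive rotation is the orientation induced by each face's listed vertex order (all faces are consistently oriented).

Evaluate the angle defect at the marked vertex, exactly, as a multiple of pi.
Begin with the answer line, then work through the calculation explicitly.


Answer: defect(P0) = (-5/12)*pi

Sum of corner angles at P0: (29/12)*pi
defect = 2*pi - (29/12)*pi


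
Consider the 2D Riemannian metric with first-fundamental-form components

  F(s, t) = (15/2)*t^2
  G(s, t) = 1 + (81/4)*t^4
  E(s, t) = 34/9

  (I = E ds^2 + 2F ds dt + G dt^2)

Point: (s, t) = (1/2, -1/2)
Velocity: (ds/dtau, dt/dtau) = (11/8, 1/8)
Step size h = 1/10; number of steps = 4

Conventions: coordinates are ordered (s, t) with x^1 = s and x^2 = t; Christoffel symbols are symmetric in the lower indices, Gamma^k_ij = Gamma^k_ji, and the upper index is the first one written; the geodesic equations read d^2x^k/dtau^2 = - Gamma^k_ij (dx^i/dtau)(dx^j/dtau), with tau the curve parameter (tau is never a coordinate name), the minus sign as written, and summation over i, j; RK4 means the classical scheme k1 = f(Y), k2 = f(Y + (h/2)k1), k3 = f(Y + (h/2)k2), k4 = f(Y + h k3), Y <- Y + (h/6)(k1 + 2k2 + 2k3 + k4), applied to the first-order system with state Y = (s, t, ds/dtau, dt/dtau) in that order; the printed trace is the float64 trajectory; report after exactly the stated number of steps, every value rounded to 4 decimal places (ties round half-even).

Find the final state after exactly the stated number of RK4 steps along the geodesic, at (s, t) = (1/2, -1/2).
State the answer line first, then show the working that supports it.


Answer: s = 1.0519, t = -0.4488, ds/dtau = 1.3847, dt/dtau = 0.1309

f(Y) = (ds/dtau, dt/dtau, -Gamma^s_ij Y'^i Y'^j, -Gamma^t_ij Y'^i Y'^j) with the Gammas evaluated at the stage position; h = 0.100000; intermediate values shown to 6 dp
step 0: s = 0.5000, t = -0.5000, ds/dtau = 1.3750, dt/dtau = 0.1250
step 1:
  k1: at (s, t) = (0.500000, -0.500000), (ds/dtau, dt/dtau) = (1.375000, 0.125000); Gamma_sss = 0.000000, Gamma_sst = 0.000000, Gamma_stt = -1.487091, Gamma_tss = 0.000000, Gamma_tst = 0.000000, Gamma_ttt = -1.003787; k1 = (1.375000, 0.125000, 0.023236, 0.015684)
  k2: at (s, t) = (0.568750, -0.493750), (ds/dtau, dt/dtau) = (1.376162, 0.125784); Gamma_sss = 0.000000, Gamma_sst = 0.000000, Gamma_stt = -1.486811, Gamma_tss = 0.000000, Gamma_tst = 0.000000, Gamma_ttt = -0.978664; k2 = (1.376162, 0.125784, 0.023524, 0.015484)
  k3: at (s, t) = (0.568808, -0.493711), (ds/dtau, dt/dtau) = (1.376176, 0.125774); Gamma_sss = 0.000000, Gamma_sst = 0.000000, Gamma_stt = -1.486807, Gamma_tss = 0.000000, Gamma_tst = 0.000000, Gamma_ttt = -0.978506; k3 = (1.376176, 0.125774, 0.023520, 0.015479)
  k4: at (s, t) = (0.637618, -0.487423), (ds/dtau, dt/dtau) = (1.377352, 0.126548); Gamma_sss = 0.000000, Gamma_sst = 0.000000, Gamma_stt = -1.485808, Gamma_tss = 0.000000, Gamma_tst = 0.000000, Gamma_ttt = -0.953099; k4 = (1.377352, 0.126548, 0.023794, 0.015263)
  Y <- Y + (h/6)(k1 + 2k2 + 2k3 + k4): s = 0.6376, t = -0.4874, ds/dtau = 1.3774, dt/dtau = 0.1265
step 2:
  k1: at (s, t) = (0.637617, -0.487422), (ds/dtau, dt/dtau) = (1.377352, 0.126548); Gamma_sss = 0.000000, Gamma_sst = 0.000000, Gamma_stt = -1.485808, Gamma_tss = 0.000000, Gamma_tst = 0.000000, Gamma_ttt = -0.953097; k1 = (1.377352, 0.126548, 0.023794, 0.015263)
  k2: at (s, t) = (0.706485, -0.481095), (ds/dtau, dt/dtau) = (1.378542, 0.127311); Gamma_sss = 0.000000, Gamma_sst = 0.000000, Gamma_stt = -1.484075, Gamma_tss = 0.000000, Gamma_tst = 0.000000, Gamma_ttt = -0.927430; k2 = (1.378542, 0.127311, 0.024054, 0.015032)
  k3: at (s, t) = (0.706544, -0.481057), (ds/dtau, dt/dtau) = (1.378555, 0.127299); Gamma_sss = 0.000000, Gamma_sst = 0.000000, Gamma_stt = -1.484062, Gamma_tss = 0.000000, Gamma_tst = 0.000000, Gamma_ttt = -0.927275; k3 = (1.378555, 0.127299, 0.024049, 0.015027)
  k4: at (s, t) = (0.775473, -0.474692), (ds/dtau, dt/dtau) = (1.379757, 0.128051); Gamma_sss = 0.000000, Gamma_sst = 0.000000, Gamma_stt = -1.481571, Gamma_tss = 0.000000, Gamma_tst = 0.000000, Gamma_ttt = -0.901386; k4 = (1.379757, 0.128051, 0.024293, 0.014780)
  Y <- Y + (h/6)(k1 + 2k2 + 2k3 + k4): s = 0.7755, t = -0.4747, ds/dtau = 1.3798, dt/dtau = 0.1281
step 3:
  k1: at (s, t) = (0.775472, -0.474692), (ds/dtau, dt/dtau) = (1.379757, 0.128051); Gamma_sss = 0.000000, Gamma_sst = 0.000000, Gamma_stt = -1.481571, Gamma_tss = 0.000000, Gamma_tst = 0.000000, Gamma_ttt = -0.901384; k1 = (1.379757, 0.128051, 0.024293, 0.014780)
  k2: at (s, t) = (0.844460, -0.468289), (ds/dtau, dt/dtau) = (1.380972, 0.128790); Gamma_sss = 0.000000, Gamma_sst = 0.000000, Gamma_stt = -1.478309, Gamma_tss = 0.000000, Gamma_tst = 0.000000, Gamma_ttt = -0.875301; k2 = (1.380972, 0.128790, 0.024520, 0.014518)
  k3: at (s, t) = (0.844521, -0.468252), (ds/dtau, dt/dtau) = (1.380983, 0.128776); Gamma_sss = 0.000000, Gamma_sst = 0.000000, Gamma_stt = -1.478288, Gamma_tss = 0.000000, Gamma_tst = 0.000000, Gamma_ttt = -0.875151; k3 = (1.380983, 0.128776, 0.024515, 0.014513)
  k4: at (s, t) = (0.913570, -0.461814), (ds/dtau, dt/dtau) = (1.382208, 0.129502); Gamma_sss = 0.000000, Gamma_sst = 0.000000, Gamma_stt = -1.474236, Gamma_tss = 0.000000, Gamma_tst = 0.000000, Gamma_ttt = -0.848917; k4 = (1.382208, 0.129502, 0.024724, 0.014237)
  Y <- Y + (h/6)(k1 + 2k2 + 2k3 + k4): s = 0.9136, t = -0.4618, ds/dtau = 1.3822, dt/dtau = 0.1295
step 4:
  k1: at (s, t) = (0.913570, -0.461814), (ds/dtau, dt/dtau) = (1.382208, 0.129502); Gamma_sss = 0.000000, Gamma_sst = 0.000000, Gamma_stt = -1.474235, Gamma_tss = 0.000000, Gamma_tst = 0.000000, Gamma_ttt = -0.848916; k1 = (1.382208, 0.129502, 0.024724, 0.014237)
  k2: at (s, t) = (0.982680, -0.455339), (ds/dtau, dt/dtau) = (1.383445, 0.130214); Gamma_sss = 0.000000, Gamma_sst = 0.000000, Gamma_stt = -1.469382, Gamma_tss = 0.000000, Gamma_tst = 0.000000, Gamma_ttt = -0.822560; k2 = (1.383445, 0.130214, 0.024914, 0.013947)
  k3: at (s, t) = (0.982742, -0.455303), (ds/dtau, dt/dtau) = (1.383454, 0.130199); Gamma_sss = 0.000000, Gamma_sst = 0.000000, Gamma_stt = -1.469353, Gamma_tss = 0.000000, Gamma_tst = 0.000000, Gamma_ttt = -0.822416; k3 = (1.383454, 0.130199, 0.024908, 0.013941)
  k4: at (s, t) = (1.051915, -0.448794), (ds/dtau, dt/dtau) = (1.384699, 0.130896); Gamma_sss = 0.000000, Gamma_sst = 0.000000, Gamma_stt = -1.463685, Gamma_tss = 0.000000, Gamma_tst = 0.000000, Gamma_ttt = -0.795986; k4 = (1.384699, 0.130896, 0.025078, 0.013638)
  Y <- Y + (h/6)(k1 + 2k2 + 2k3 + k4): s = 1.0519, t = -0.4488, ds/dtau = 1.3847, dt/dtau = 0.1309


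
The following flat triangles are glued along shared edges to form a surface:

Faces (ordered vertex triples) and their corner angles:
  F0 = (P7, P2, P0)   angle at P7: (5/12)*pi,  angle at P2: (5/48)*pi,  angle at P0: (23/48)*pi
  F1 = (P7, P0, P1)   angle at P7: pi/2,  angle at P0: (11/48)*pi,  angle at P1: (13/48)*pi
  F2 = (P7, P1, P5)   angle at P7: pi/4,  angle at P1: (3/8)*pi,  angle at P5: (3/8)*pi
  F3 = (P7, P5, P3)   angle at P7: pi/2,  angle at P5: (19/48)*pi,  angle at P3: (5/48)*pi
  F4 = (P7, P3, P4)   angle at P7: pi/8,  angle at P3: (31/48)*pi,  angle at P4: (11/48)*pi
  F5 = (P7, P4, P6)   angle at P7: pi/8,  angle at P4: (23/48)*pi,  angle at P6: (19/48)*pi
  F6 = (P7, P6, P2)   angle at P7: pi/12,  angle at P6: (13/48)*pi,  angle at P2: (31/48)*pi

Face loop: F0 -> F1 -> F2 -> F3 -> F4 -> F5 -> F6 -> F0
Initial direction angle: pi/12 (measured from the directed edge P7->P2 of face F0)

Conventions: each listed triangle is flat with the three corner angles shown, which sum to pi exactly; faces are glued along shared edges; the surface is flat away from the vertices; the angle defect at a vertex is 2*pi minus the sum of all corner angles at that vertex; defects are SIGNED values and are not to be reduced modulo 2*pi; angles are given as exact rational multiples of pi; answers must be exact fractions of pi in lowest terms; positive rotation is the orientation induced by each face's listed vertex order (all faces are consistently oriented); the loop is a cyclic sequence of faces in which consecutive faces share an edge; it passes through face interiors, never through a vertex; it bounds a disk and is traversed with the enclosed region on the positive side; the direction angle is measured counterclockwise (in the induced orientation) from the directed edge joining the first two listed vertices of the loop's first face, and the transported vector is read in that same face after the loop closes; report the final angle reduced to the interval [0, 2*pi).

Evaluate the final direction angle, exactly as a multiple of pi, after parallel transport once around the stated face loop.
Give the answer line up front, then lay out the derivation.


Answer: final direction angle = pi/12

enclosed vertex P7: corner angles sum to 2*pi, defect = 2*pi - 2*pi = 0
the rotation equals the total enclosed defect, so the final angle is initial + defects (mod 2*pi)
final angle = pi/12 + 0 = pi/12 (mod 2*pi)


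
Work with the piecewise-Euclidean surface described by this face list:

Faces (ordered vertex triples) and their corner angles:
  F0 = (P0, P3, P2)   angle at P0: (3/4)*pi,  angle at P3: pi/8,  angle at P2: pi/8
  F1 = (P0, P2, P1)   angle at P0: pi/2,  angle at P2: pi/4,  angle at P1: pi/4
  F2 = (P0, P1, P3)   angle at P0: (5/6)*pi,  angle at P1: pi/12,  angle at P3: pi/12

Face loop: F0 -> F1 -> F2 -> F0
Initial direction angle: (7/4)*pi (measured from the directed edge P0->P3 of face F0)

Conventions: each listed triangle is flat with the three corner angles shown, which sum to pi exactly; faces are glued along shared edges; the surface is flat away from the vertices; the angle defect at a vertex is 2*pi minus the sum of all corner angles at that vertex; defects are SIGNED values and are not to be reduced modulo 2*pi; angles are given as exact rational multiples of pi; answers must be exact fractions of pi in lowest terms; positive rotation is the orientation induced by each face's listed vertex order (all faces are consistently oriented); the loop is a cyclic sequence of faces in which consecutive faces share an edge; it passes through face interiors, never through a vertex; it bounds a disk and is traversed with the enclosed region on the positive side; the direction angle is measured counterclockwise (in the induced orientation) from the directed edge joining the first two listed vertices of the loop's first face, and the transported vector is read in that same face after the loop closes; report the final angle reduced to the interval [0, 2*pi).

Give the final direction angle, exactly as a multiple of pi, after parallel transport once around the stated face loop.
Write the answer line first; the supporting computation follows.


Answer: final direction angle = (5/3)*pi

enclosed vertex P0: corner angles sum to (25/12)*pi, defect = 2*pi - (25/12)*pi = -pi/12
adding the enclosed defects to the starting angle (mod 2*pi, induced orientation) gives the holonomy
final angle = (7/4)*pi - pi/12 = (5/3)*pi (mod 2*pi)


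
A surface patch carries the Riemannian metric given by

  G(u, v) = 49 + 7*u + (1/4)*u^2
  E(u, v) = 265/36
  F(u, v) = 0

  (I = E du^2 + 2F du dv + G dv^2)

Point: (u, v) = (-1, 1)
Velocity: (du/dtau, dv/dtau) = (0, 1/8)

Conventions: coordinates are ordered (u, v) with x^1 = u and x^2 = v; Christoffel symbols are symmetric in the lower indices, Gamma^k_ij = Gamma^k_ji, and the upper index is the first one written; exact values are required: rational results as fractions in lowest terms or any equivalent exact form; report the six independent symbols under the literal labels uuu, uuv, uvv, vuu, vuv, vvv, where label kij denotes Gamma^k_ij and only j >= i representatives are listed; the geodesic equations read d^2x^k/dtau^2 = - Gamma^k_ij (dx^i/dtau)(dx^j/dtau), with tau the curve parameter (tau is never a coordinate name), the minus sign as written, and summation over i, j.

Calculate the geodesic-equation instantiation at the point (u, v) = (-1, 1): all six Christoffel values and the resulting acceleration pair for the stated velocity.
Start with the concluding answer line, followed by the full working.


Answer: Gamma_uuu = 0, Gamma_uuv = 0, Gamma_uvv = -117/265, Gamma_vuu = 0, Gamma_vuv = 1/13, Gamma_vvv = 0; accelerations (d^2u/dtau^2, d^2v/dtau^2) = (117/16960, 0)

E = 265/36, F = 0, G = 169/4 at the point
E_u = 0, E_v = 0, F_u = 0, F_v = 0, G_u = 13/2, G_v = 0
EG - F^2 = 44785/144;  g^inv = (144/44785) * [[169/4, 0], [0, 265/36]]
first-kind symbols [ij,l] = (1/2)(d_i g_jl + d_j g_il - d_l g_ij): [uu,u] = E_u/2 = 0, [uu,v] = F_u - E_v/2 = 0, [uv,u] = E_v/2 = 0, [uv,v] = G_u/2 = 13/4, [vv,u] = F_v - G_u/2 = -13/4, [vv,v] = G_v/2 = 0
Gamma^u_ij = (G*[ij,u] - F*[ij,v])/(EG - F^2), Gamma^v_ij = (E*[ij,v] - F*[ij,u])/(EG - F^2)
Gamma_uuu = 0, Gamma_uuv = 0, Gamma_uvv = -117/265, Gamma_vuu = 0, Gamma_vuv = 1/13, Gamma_vvv = 0
d^2u/dtau^2 = -(Gamma_uuu*(0)^2 + 2*Gamma_uuv*(0)*(1/8) + Gamma_uvv*(1/8)^2) = 117/16960
d^2v/dtau^2 = -(Gamma_vuu*(0)^2 + 2*Gamma_vuv*(0)*(1/8) + Gamma_vvv*(1/8)^2) = 0


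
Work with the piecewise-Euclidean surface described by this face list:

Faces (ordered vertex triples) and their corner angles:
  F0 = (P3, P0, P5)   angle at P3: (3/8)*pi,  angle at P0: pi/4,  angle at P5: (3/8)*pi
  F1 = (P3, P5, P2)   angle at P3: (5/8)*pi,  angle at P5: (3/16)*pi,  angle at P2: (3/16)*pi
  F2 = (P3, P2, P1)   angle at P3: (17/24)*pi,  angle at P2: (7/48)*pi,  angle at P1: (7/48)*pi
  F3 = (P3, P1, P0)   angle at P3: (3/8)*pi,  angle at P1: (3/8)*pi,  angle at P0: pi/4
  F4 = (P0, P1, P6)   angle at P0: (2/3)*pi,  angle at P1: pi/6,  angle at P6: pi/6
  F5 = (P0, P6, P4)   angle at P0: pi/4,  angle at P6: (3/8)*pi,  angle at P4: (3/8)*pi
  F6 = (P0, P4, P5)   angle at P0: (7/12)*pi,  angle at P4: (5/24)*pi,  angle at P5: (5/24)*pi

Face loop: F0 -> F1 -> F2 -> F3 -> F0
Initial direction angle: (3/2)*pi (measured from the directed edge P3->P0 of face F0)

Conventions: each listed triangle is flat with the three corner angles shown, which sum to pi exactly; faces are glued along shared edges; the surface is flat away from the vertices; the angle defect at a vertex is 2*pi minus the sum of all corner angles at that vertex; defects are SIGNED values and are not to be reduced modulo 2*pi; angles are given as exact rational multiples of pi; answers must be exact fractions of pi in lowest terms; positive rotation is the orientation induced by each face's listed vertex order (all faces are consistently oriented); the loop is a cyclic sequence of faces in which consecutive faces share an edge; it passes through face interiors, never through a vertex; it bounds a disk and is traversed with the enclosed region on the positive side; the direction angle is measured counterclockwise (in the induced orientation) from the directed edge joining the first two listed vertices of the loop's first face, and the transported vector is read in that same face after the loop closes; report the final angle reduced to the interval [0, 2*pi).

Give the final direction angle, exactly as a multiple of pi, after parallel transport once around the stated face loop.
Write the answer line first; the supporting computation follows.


Answer: final direction angle = (17/12)*pi

enclosed vertex P3: corner angles sum to (25/12)*pi, defect = 2*pi - (25/12)*pi = -pi/12
summing the enclosed defects onto the initial angle, mod 2*pi in the induced orientation:
final angle = (3/2)*pi - pi/12 = (17/12)*pi (mod 2*pi)


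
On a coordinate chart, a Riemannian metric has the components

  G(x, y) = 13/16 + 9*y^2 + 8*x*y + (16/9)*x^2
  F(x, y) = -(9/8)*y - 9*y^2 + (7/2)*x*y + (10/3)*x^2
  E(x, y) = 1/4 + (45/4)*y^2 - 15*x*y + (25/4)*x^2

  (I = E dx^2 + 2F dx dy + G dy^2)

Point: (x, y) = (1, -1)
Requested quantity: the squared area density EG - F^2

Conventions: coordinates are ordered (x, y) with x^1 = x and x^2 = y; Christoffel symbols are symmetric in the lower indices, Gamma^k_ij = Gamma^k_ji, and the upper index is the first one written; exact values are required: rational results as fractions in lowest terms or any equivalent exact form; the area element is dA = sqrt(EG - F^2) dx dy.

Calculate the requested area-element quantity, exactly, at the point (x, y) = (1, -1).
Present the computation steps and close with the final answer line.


E = 131/4, F = -193/24, G = 517/144; EG - F^2 = 15239/288

Answer: EG - F^2 = 15239/288


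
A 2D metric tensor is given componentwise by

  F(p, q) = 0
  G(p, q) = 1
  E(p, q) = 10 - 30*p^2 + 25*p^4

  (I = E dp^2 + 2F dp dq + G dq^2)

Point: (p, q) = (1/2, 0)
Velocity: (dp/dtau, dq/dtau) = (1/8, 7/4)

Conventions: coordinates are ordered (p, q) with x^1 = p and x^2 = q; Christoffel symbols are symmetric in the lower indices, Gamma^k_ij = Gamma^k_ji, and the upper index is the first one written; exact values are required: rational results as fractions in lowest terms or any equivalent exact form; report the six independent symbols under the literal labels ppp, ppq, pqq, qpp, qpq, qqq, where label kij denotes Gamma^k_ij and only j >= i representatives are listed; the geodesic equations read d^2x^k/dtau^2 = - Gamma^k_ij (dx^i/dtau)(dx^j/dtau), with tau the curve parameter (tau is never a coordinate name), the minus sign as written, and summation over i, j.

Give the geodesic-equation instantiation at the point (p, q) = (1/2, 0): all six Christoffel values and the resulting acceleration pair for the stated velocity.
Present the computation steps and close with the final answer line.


E = 65/16, F = 0, G = 1 at the point
E_p = -35/2, E_q = 0, F_p = 0, F_q = 0, G_p = 0, G_q = 0
EG - F^2 = 65/16;  g^inv = (16/65) * [[1, 0], [0, 65/16]]
first-kind symbols [ij,l] = (1/2)(d_i g_jl + d_j g_il - d_l g_ij): [pp,p] = E_p/2 = -35/4, [pp,q] = F_p - E_q/2 = 0, [pq,p] = E_q/2 = 0, [pq,q] = G_p/2 = 0, [qq,p] = F_q - G_p/2 = 0, [qq,q] = G_q/2 = 0
Gamma^p_ij = (G*[ij,p] - F*[ij,q])/(EG - F^2), Gamma^q_ij = (E*[ij,q] - F*[ij,p])/(EG - F^2)
Gamma_ppp = -28/13, Gamma_ppq = 0, Gamma_pqq = 0, Gamma_qpp = 0, Gamma_qpq = 0, Gamma_qqq = 0
d^2p/dtau^2 = -(Gamma_ppp*(1/8)^2 + 2*Gamma_ppq*(1/8)*(7/4) + Gamma_pqq*(7/4)^2) = 7/208
d^2q/dtau^2 = -(Gamma_qpp*(1/8)^2 + 2*Gamma_qpq*(1/8)*(7/4) + Gamma_qqq*(7/4)^2) = 0

Answer: Gamma_ppp = -28/13, Gamma_ppq = 0, Gamma_pqq = 0, Gamma_qpp = 0, Gamma_qpq = 0, Gamma_qqq = 0; accelerations (d^2p/dtau^2, d^2q/dtau^2) = (7/208, 0)
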